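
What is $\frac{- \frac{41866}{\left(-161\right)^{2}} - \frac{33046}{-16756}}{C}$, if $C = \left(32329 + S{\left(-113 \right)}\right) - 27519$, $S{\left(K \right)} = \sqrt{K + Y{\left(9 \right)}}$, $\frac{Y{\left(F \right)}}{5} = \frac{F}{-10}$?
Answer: $\frac{24864280090}{334960200160201} - \frac{5169289 i \sqrt{470}}{669920400320402} \approx 7.4231 \cdot 10^{-5} - 1.6728 \cdot 10^{-7} i$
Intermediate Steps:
$Y{\left(F \right)} = - \frac{F}{2}$ ($Y{\left(F \right)} = 5 \frac{F}{-10} = 5 F \left(- \frac{1}{10}\right) = 5 \left(- \frac{F}{10}\right) = - \frac{F}{2}$)
$S{\left(K \right)} = \sqrt{- \frac{9}{2} + K}$ ($S{\left(K \right)} = \sqrt{K - \frac{9}{2}} = \sqrt{- \frac{9}{2} + K}$)
$C = 4810 + \frac{i \sqrt{470}}{2}$ ($C = \left(32329 + \frac{\sqrt{-18 + 4 \left(-113\right)}}{2}\right) - 27519 = \left(32329 + \frac{\sqrt{-18 - 452}}{2}\right) - 27519 = \left(32329 + \frac{\sqrt{-470}}{2}\right) - 27519 = \left(32329 + \frac{i \sqrt{470}}{2}\right) - 27519 = 4810 + \frac{i \sqrt{470}}{2} \approx 4810.0 + 10.84 i$)
$\frac{- \frac{41866}{\left(-161\right)^{2}} - \frac{33046}{-16756}}{C} = \frac{- \frac{41866}{\left(-161\right)^{2}} - \frac{33046}{-16756}}{4810 + \frac{i \sqrt{470}}{2}} = \frac{- \frac{41866}{25921} - - \frac{16523}{8378}}{4810 + \frac{i \sqrt{470}}{2}} = \frac{\left(-41866\right) \frac{1}{25921} + \frac{16523}{8378}}{4810 + \frac{i \sqrt{470}}{2}} = \frac{- \frac{41866}{25921} + \frac{16523}{8378}}{4810 + \frac{i \sqrt{470}}{2}} = \frac{77539335}{217166138 \left(4810 + \frac{i \sqrt{470}}{2}\right)}$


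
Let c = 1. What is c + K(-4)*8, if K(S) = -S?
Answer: 33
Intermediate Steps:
c + K(-4)*8 = 1 - 1*(-4)*8 = 1 + 4*8 = 1 + 32 = 33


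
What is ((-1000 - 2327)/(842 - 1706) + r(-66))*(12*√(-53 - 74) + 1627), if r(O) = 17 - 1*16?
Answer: 2272919/288 + 1397*I*√127/24 ≈ 7892.1 + 655.97*I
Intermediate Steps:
r(O) = 1 (r(O) = 17 - 16 = 1)
((-1000 - 2327)/(842 - 1706) + r(-66))*(12*√(-53 - 74) + 1627) = ((-1000 - 2327)/(842 - 1706) + 1)*(12*√(-53 - 74) + 1627) = (-3327/(-864) + 1)*(12*√(-127) + 1627) = (-3327*(-1/864) + 1)*(12*(I*√127) + 1627) = (1109/288 + 1)*(12*I*√127 + 1627) = 1397*(1627 + 12*I*√127)/288 = 2272919/288 + 1397*I*√127/24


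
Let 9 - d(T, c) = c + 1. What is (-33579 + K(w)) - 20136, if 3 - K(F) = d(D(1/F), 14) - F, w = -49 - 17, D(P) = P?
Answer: -53772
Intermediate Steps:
d(T, c) = 8 - c (d(T, c) = 9 - (c + 1) = 9 - (1 + c) = 9 + (-1 - c) = 8 - c)
w = -66
K(F) = 9 + F (K(F) = 3 - ((8 - 1*14) - F) = 3 - ((8 - 14) - F) = 3 - (-6 - F) = 3 + (6 + F) = 9 + F)
(-33579 + K(w)) - 20136 = (-33579 + (9 - 66)) - 20136 = (-33579 - 57) - 20136 = -33636 - 20136 = -53772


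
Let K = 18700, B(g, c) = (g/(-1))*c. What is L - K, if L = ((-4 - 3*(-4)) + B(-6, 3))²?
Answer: -18024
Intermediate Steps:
B(g, c) = -c*g (B(g, c) = (g*(-1))*c = (-g)*c = -c*g)
L = 676 (L = ((-4 - 3*(-4)) - 1*3*(-6))² = ((-4 + 12) + 18)² = (8 + 18)² = 26² = 676)
L - K = 676 - 1*18700 = 676 - 18700 = -18024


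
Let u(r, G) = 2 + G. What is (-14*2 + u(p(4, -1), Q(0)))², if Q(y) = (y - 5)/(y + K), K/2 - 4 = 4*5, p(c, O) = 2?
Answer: 1570009/2304 ≈ 681.43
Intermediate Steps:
K = 48 (K = 8 + 2*(4*5) = 8 + 2*20 = 8 + 40 = 48)
Q(y) = (-5 + y)/(48 + y) (Q(y) = (y - 5)/(y + 48) = (-5 + y)/(48 + y))
(-14*2 + u(p(4, -1), Q(0)))² = (-14*2 + (2 + (-5 + 0)/(48 + 0)))² = (-28 + (2 - 5/48))² = (-28 + 91/48)² = (-1253/48)² = 1570009/2304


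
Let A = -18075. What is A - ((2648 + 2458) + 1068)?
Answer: -24249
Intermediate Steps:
A - ((2648 + 2458) + 1068) = -18075 - ((2648 + 2458) + 1068) = -18075 - (5106 + 1068) = -18075 - 1*6174 = -18075 - 6174 = -24249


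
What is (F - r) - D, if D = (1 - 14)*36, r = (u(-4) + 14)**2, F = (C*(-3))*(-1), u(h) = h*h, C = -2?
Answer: -438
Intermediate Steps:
u(h) = h**2
F = -6 (F = -2*(-3)*(-1) = 6*(-1) = -6)
r = 900 (r = ((-4)**2 + 14)**2 = (16 + 14)**2 = 30**2 = 900)
D = -468 (D = -13*36 = -468)
(F - r) - D = (-6 - 1*900) - 1*(-468) = (-6 - 900) + 468 = -906 + 468 = -438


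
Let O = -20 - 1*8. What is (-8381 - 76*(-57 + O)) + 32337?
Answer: 30416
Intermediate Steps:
O = -28 (O = -20 - 8 = -28)
(-8381 - 76*(-57 + O)) + 32337 = (-8381 - 76*(-57 - 28)) + 32337 = (-8381 - 76*(-85)) + 32337 = (-8381 + 6460) + 32337 = -1921 + 32337 = 30416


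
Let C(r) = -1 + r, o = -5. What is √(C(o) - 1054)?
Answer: 2*I*√265 ≈ 32.558*I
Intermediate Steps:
√(C(o) - 1054) = √((-1 - 5) - 1054) = √(-6 - 1054) = √(-1060) = 2*I*√265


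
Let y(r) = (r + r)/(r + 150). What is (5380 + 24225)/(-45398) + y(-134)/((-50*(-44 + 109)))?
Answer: -190911667/295087000 ≈ -0.64697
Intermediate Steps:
y(r) = 2*r/(150 + r) (y(r) = (2*r)/(150 + r) = 2*r/(150 + r))
(5380 + 24225)/(-45398) + y(-134)/((-50*(-44 + 109))) = (5380 + 24225)/(-45398) + (2*(-134)/(150 - 134))/((-50*(-44 + 109))) = 29605*(-1/45398) + (2*(-134)/16)/((-50*65)) = -29605/45398 + (2*(-134)*(1/16))/(-3250) = -29605/45398 - 67/4*(-1/3250) = -29605/45398 + 67/13000 = -190911667/295087000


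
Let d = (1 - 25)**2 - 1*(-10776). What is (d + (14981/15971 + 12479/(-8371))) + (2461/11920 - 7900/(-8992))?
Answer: 5083756874998103611/447808184594320 ≈ 11353.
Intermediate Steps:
d = 11352 (d = (-24)**2 + 10776 = 576 + 10776 = 11352)
(d + (14981/15971 + 12479/(-8371))) + (2461/11920 - 7900/(-8992)) = (11352 + (14981/15971 + 12479/(-8371))) + (2461/11920 - 7900/(-8992)) = (11352 + (14981*(1/15971) + 12479*(-1/8371))) + (2461*(1/11920) - 7900*(-1/8992)) = (11352 + (14981/15971 - 12479/8371)) + (2461/11920 + 1975/2248) = (11352 - 73896158/133693241) + 3634291/3349520 = 1517611775674/133693241 + 3634291/3349520 = 5083756874998103611/447808184594320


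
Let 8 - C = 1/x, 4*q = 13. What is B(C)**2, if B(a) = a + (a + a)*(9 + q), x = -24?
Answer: 10764961/256 ≈ 42051.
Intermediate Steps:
q = 13/4 (q = (1/4)*13 = 13/4 ≈ 3.2500)
C = 193/24 (C = 8 - 1/(-24) = 8 - 1*(-1/24) = 8 + 1/24 = 193/24 ≈ 8.0417)
B(a) = 51*a/2 (B(a) = a + (a + a)*(9 + 13/4) = a + (2*a)*(49/4) = a + 49*a/2 = 51*a/2)
B(C)**2 = ((51/2)*(193/24))**2 = (3281/16)**2 = 10764961/256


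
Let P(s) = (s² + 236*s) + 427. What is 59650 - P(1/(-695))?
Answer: 28606353594/483025 ≈ 59223.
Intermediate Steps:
P(s) = 427 + s² + 236*s
59650 - P(1/(-695)) = 59650 - (427 + (1/(-695))² + 236/(-695)) = 59650 - (427 + (-1/695)² + 236*(-1/695)) = 59650 - (427 + 1/483025 - 236/695) = 59650 - 1*206087656/483025 = 59650 - 206087656/483025 = 28606353594/483025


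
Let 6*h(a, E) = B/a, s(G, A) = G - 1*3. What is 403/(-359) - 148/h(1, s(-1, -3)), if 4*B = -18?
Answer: 211319/1077 ≈ 196.21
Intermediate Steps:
B = -9/2 (B = (1/4)*(-18) = -9/2 ≈ -4.5000)
s(G, A) = -3 + G (s(G, A) = G - 3 = -3 + G)
h(a, E) = -3/(4*a) (h(a, E) = (-9/(2*a))/6 = -3/(4*a))
403/(-359) - 148/h(1, s(-1, -3)) = 403/(-359) - 148/((-3/4/1)) = 403*(-1/359) - 148/((-3/4*1)) = -403/359 - 148/(-3/4) = -403/359 - 148*(-4/3) = -403/359 + 592/3 = 211319/1077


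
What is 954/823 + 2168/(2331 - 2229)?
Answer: 940786/41973 ≈ 22.414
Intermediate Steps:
954/823 + 2168/(2331 - 2229) = 954*(1/823) + 2168/102 = 954/823 + 2168*(1/102) = 954/823 + 1084/51 = 940786/41973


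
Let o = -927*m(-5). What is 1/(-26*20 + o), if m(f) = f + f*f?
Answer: -1/19060 ≈ -5.2466e-5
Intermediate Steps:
m(f) = f + f²
o = -18540 (o = -(-4635)*(1 - 5) = -(-4635)*(-4) = -927*20 = -18540)
1/(-26*20 + o) = 1/(-26*20 - 18540) = 1/(-520 - 18540) = 1/(-19060) = -1/19060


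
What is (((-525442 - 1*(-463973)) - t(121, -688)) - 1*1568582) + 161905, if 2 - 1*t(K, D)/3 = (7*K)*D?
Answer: -3216360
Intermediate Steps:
t(K, D) = 6 - 21*D*K (t(K, D) = 6 - 3*7*K*D = 6 - 21*D*K)
(((-525442 - 1*(-463973)) - t(121, -688)) - 1*1568582) + 161905 = (((-525442 - 1*(-463973)) - (6 - 21*(-688)*121)) - 1*1568582) + 161905 = (((-525442 + 463973) - (6 + 1748208)) - 1568582) + 161905 = ((-61469 - 1*1748214) - 1568582) + 161905 = ((-61469 - 1748214) - 1568582) + 161905 = (-1809683 - 1568582) + 161905 = -3378265 + 161905 = -3216360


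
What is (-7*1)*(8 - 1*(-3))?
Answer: -77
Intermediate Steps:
(-7*1)*(8 - 1*(-3)) = -7*(8 + 3) = -7*11 = -77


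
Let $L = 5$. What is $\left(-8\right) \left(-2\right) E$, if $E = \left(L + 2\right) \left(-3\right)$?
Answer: $-336$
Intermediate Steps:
$E = -21$ ($E = \left(5 + 2\right) \left(-3\right) = 7 \left(-3\right) = -21$)
$\left(-8\right) \left(-2\right) E = \left(-8\right) \left(-2\right) \left(-21\right) = 16 \left(-21\right) = -336$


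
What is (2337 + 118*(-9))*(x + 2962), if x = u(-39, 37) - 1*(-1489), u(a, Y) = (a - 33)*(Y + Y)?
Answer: -1118175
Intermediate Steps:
u(a, Y) = 2*Y*(-33 + a) (u(a, Y) = (-33 + a)*(2*Y) = 2*Y*(-33 + a))
x = -3839 (x = 2*37*(-33 - 39) - 1*(-1489) = 2*37*(-72) + 1489 = -5328 + 1489 = -3839)
(2337 + 118*(-9))*(x + 2962) = (2337 + 118*(-9))*(-3839 + 2962) = (2337 - 1062)*(-877) = 1275*(-877) = -1118175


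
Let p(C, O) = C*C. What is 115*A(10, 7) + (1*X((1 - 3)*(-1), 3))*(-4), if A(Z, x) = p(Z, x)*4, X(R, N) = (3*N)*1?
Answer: 45964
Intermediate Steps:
p(C, O) = C**2
X(R, N) = 3*N
A(Z, x) = 4*Z**2 (A(Z, x) = Z**2*4 = 4*Z**2)
115*A(10, 7) + (1*X((1 - 3)*(-1), 3))*(-4) = 115*(4*10**2) + (1*(3*3))*(-4) = 115*(4*100) + (1*9)*(-4) = 115*400 + 9*(-4) = 46000 - 36 = 45964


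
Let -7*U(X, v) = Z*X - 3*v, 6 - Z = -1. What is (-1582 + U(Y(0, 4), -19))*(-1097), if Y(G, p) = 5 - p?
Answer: 12218386/7 ≈ 1.7455e+6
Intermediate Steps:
Z = 7 (Z = 6 - 1*(-1) = 6 + 1 = 7)
U(X, v) = -X + 3*v/7 (U(X, v) = -(7*X - 3*v)/7 = -(-3*v + 7*X)/7 = -X + 3*v/7)
(-1582 + U(Y(0, 4), -19))*(-1097) = (-1582 + (-(5 - 1*4) + (3/7)*(-19)))*(-1097) = (-1582 + (-(5 - 4) - 57/7))*(-1097) = (-1582 + (-1*1 - 57/7))*(-1097) = (-1582 + (-1 - 57/7))*(-1097) = (-1582 - 64/7)*(-1097) = -11138/7*(-1097) = 12218386/7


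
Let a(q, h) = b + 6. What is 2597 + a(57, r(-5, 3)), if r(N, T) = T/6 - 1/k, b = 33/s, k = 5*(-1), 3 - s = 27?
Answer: 20813/8 ≈ 2601.6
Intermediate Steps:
s = -24 (s = 3 - 1*27 = 3 - 27 = -24)
k = -5
b = -11/8 (b = 33/(-24) = 33*(-1/24) = -11/8 ≈ -1.3750)
r(N, T) = ⅕ + T/6 (r(N, T) = T/6 - 1/(-5) = T*(⅙) - 1*(-⅕) = T/6 + ⅕ = ⅕ + T/6)
a(q, h) = 37/8 (a(q, h) = -11/8 + 6 = 37/8)
2597 + a(57, r(-5, 3)) = 2597 + 37/8 = 20813/8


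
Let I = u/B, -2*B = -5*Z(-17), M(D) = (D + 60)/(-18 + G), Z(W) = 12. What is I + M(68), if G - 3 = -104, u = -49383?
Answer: -1960139/1190 ≈ -1647.2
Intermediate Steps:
G = -101 (G = 3 - 104 = -101)
M(D) = -60/119 - D/119 (M(D) = (D + 60)/(-18 - 101) = (60 + D)/(-119) = (60 + D)*(-1/119) = -60/119 - D/119)
B = 30 (B = -(-5)*12/2 = -1/2*(-60) = 30)
I = -16461/10 (I = -49383/30 = -49383*1/30 = -16461/10 ≈ -1646.1)
I + M(68) = -16461/10 + (-60/119 - 1/119*68) = -16461/10 + (-60/119 - 4/7) = -16461/10 - 128/119 = -1960139/1190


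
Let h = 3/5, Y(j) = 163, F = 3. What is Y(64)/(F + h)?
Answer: 815/18 ≈ 45.278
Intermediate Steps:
h = 3/5 (h = 3*(1/5) = 3/5 ≈ 0.60000)
Y(64)/(F + h) = 163/(3 + 3/5) = 163/(18/5) = (5/18)*163 = 815/18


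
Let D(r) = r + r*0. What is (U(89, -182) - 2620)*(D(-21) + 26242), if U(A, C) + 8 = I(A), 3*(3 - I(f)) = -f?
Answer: -204156706/3 ≈ -6.8052e+7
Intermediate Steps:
D(r) = r (D(r) = r + 0 = r)
I(f) = 3 + f/3 (I(f) = 3 - (-1)*f/3 = 3 + f/3)
U(A, C) = -5 + A/3 (U(A, C) = -8 + (3 + A/3) = -5 + A/3)
(U(89, -182) - 2620)*(D(-21) + 26242) = ((-5 + (⅓)*89) - 2620)*(-21 + 26242) = ((-5 + 89/3) - 2620)*26221 = (74/3 - 2620)*26221 = -7786/3*26221 = -204156706/3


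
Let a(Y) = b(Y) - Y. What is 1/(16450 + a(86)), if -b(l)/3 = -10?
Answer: 1/16394 ≈ 6.0998e-5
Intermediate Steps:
b(l) = 30 (b(l) = -3*(-10) = 30)
a(Y) = 30 - Y
1/(16450 + a(86)) = 1/(16450 + (30 - 1*86)) = 1/(16450 + (30 - 86)) = 1/(16450 - 56) = 1/16394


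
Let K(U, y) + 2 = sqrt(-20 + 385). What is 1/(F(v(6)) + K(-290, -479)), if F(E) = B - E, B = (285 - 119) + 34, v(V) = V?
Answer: 192/36499 - sqrt(365)/36499 ≈ 0.0047370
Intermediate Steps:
K(U, y) = -2 + sqrt(365) (K(U, y) = -2 + sqrt(-20 + 385) = -2 + sqrt(365))
B = 200 (B = 166 + 34 = 200)
F(E) = 200 - E
1/(F(v(6)) + K(-290, -479)) = 1/((200 - 1*6) + (-2 + sqrt(365))) = 1/((200 - 6) + (-2 + sqrt(365))) = 1/(194 + (-2 + sqrt(365))) = 1/(192 + sqrt(365))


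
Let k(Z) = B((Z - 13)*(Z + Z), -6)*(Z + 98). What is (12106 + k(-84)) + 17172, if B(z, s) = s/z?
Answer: 5679931/194 ≈ 29278.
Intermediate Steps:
k(Z) = -3*(98 + Z)/(Z*(-13 + Z)) (k(Z) = (-6*1/((Z - 13)*(Z + Z)))*(Z + 98) = (-6*1/(2*Z*(-13 + Z)))*(98 + Z) = (-3/(Z*(-13 + Z)))*(98 + Z) = -3*(98 + Z)/(Z*(-13 + Z)))
(12106 + k(-84)) + 17172 = (12106 + 3*(-98 - 1*(-84))/(-84*(-13 - 84))) + 17172 = (12106 + 3*(-1/84)*(-98 + 84)/(-97)) + 17172 = (12106 + 3*(-1/84)*(-1/97)*(-14)) + 17172 = (12106 - 1/194) + 17172 = 2348563/194 + 17172 = 5679931/194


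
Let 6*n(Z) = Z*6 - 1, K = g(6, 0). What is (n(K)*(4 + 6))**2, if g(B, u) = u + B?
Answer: 30625/9 ≈ 3402.8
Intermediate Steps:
g(B, u) = B + u
K = 6 (K = 6 + 0 = 6)
n(Z) = -1/6 + Z (n(Z) = (Z*6 - 1)/6 = (6*Z - 1)/6 = (-1 + 6*Z)/6 = -1/6 + Z)
(n(K)*(4 + 6))**2 = ((-1/6 + 6)*(4 + 6))**2 = ((35/6)*10)**2 = (175/3)**2 = 30625/9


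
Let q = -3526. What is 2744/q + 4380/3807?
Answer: 832912/2237247 ≈ 0.37229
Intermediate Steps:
2744/q + 4380/3807 = 2744/(-3526) + 4380/3807 = 2744*(-1/3526) + 4380*(1/3807) = -1372/1763 + 1460/1269 = 832912/2237247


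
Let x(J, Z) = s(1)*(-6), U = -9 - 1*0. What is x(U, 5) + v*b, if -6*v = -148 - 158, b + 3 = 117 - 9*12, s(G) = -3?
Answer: 324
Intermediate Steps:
b = 6 (b = -3 + (117 - 9*12) = -3 + (117 - 108) = -3 + 9 = 6)
v = 51 (v = -(-148 - 158)/6 = -⅙*(-306) = 51)
U = -9 (U = -9 + 0 = -9)
x(J, Z) = 18 (x(J, Z) = -3*(-6) = 18)
x(U, 5) + v*b = 18 + 51*6 = 18 + 306 = 324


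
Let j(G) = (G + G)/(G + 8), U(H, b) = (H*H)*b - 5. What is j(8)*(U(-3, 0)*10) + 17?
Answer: -33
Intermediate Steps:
U(H, b) = -5 + b*H² (U(H, b) = H²*b - 5 = b*H² - 5 = -5 + b*H²)
j(G) = 2*G/(8 + G) (j(G) = (2*G)/(8 + G) = 2*G/(8 + G))
j(8)*(U(-3, 0)*10) + 17 = (2*8/(8 + 8))*((-5 + 0*(-3)²)*10) + 17 = (2*8/16)*((-5 + 0*9)*10) + 17 = (2*8*(1/16))*((-5 + 0)*10) + 17 = 1*(-5*10) + 17 = 1*(-50) + 17 = -50 + 17 = -33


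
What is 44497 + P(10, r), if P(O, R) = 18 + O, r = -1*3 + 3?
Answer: 44525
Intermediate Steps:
r = 0 (r = -3 + 3 = 0)
44497 + P(10, r) = 44497 + (18 + 10) = 44497 + 28 = 44525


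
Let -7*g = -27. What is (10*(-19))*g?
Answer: -5130/7 ≈ -732.86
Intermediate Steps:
g = 27/7 (g = -⅐*(-27) = 27/7 ≈ 3.8571)
(10*(-19))*g = (10*(-19))*(27/7) = -190*27/7 = -5130/7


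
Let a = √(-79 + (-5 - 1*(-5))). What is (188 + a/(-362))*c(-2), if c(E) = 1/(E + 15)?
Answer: 188/13 - I*√79/4706 ≈ 14.462 - 0.0018887*I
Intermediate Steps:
c(E) = 1/(15 + E)
a = I*√79 (a = √(-79 + (-5 + 5)) = √(-79 + 0) = √(-79) = I*√79 ≈ 8.8882*I)
(188 + a/(-362))*c(-2) = (188 + (I*√79)/(-362))/(15 - 2) = (188 + (I*√79)*(-1/362))/13 = (188 - I*√79/362)*(1/13) = 188/13 - I*√79/4706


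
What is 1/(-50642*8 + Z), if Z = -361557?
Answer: -1/766693 ≈ -1.3043e-6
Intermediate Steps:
1/(-50642*8 + Z) = 1/(-50642*8 - 361557) = 1/(-405136 - 361557) = 1/(-766693) = -1/766693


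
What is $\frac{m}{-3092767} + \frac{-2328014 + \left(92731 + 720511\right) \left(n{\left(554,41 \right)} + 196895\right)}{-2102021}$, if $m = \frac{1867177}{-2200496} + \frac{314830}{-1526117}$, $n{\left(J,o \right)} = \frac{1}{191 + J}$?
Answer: $- \frac{8315221011727123745538798688027}{109159784890959846608527120} \approx -76175.0$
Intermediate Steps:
$m = - \frac{3542312717389}{3358214354032}$ ($m = 1867177 \left(- \frac{1}{2200496}\right) + 314830 \left(- \frac{1}{1526117}\right) = - \frac{1867177}{2200496} - \frac{314830}{1526117} = - \frac{3542312717389}{3358214354032} \approx -1.0548$)
$\frac{m}{-3092767} + \frac{-2328014 + \left(92731 + 720511\right) \left(n{\left(554,41 \right)} + 196895\right)}{-2102021} = - \frac{3542312717389}{3358214354032 \left(-3092767\right)} + \frac{-2328014 + \left(92731 + 720511\right) \left(\frac{1}{191 + 554} + 196895\right)}{-2102021} = \left(- \frac{3542312717389}{3358214354032}\right) \left(- \frac{1}{3092767}\right) + \left(-2328014 + 813242 \left(\frac{1}{745} + 196895\right)\right) \left(- \frac{1}{2102021}\right) = \frac{3542312717389}{10386174533076486544} + \left(-2328014 + 813242 \left(\frac{1}{745} + 196895\right)\right) \left(- \frac{1}{2102021}\right) = \frac{3542312717389}{10386174533076486544} + \left(-2328014 + 813242 \cdot \frac{146686776}{745}\right) \left(- \frac{1}{2102021}\right) = \frac{3542312717389}{10386174533076486544} + \left(-2328014 + \frac{800616423408}{5}\right) \left(- \frac{1}{2102021}\right) = \frac{3542312717389}{10386174533076486544} + \frac{800604783338}{5} \left(- \frac{1}{2102021}\right) = \frac{3542312717389}{10386174533076486544} - \frac{800604783338}{10510105} = - \frac{8315221011727123745538798688027}{109159784890959846608527120}$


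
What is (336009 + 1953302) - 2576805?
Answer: -287494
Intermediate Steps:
(336009 + 1953302) - 2576805 = 2289311 - 2576805 = -287494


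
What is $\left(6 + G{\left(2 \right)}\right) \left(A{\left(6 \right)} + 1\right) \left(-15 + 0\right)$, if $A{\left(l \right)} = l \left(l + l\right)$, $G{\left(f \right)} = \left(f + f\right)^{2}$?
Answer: $-24090$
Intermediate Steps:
$G{\left(f \right)} = 4 f^{2}$ ($G{\left(f \right)} = \left(2 f\right)^{2} = 4 f^{2}$)
$A{\left(l \right)} = 2 l^{2}$ ($A{\left(l \right)} = l 2 l = 2 l^{2}$)
$\left(6 + G{\left(2 \right)}\right) \left(A{\left(6 \right)} + 1\right) \left(-15 + 0\right) = \left(6 + 4 \cdot 2^{2}\right) \left(2 \cdot 6^{2} + 1\right) \left(-15 + 0\right) = \left(6 + 4 \cdot 4\right) \left(2 \cdot 36 + 1\right) \left(-15\right) = \left(6 + 16\right) \left(72 + 1\right) \left(-15\right) = 22 \cdot 73 \left(-15\right) = 1606 \left(-15\right) = -24090$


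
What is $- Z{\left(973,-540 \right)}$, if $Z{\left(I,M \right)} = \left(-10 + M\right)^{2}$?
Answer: $-302500$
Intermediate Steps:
$- Z{\left(973,-540 \right)} = - \left(-10 - 540\right)^{2} = - \left(-550\right)^{2} = \left(-1\right) 302500 = -302500$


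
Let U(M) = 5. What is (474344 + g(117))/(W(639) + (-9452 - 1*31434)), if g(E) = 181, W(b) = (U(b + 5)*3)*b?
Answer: -474525/31301 ≈ -15.160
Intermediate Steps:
W(b) = 15*b (W(b) = (5*3)*b = 15*b)
(474344 + g(117))/(W(639) + (-9452 - 1*31434)) = (474344 + 181)/(15*639 + (-9452 - 1*31434)) = 474525/(9585 + (-9452 - 31434)) = 474525/(9585 - 40886) = 474525/(-31301) = 474525*(-1/31301) = -474525/31301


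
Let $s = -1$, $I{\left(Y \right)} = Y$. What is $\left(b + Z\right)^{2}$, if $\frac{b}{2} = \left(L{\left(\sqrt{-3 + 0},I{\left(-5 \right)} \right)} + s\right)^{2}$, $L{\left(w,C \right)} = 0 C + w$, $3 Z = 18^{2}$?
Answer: $10768 - 832 i \sqrt{3} \approx 10768.0 - 1441.1 i$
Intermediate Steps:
$Z = 108$ ($Z = \frac{18^{2}}{3} = \frac{1}{3} \cdot 324 = 108$)
$L{\left(w,C \right)} = w$ ($L{\left(w,C \right)} = 0 + w = w$)
$b = 2 \left(-1 + i \sqrt{3}\right)^{2}$ ($b = 2 \left(\sqrt{-3 + 0} - 1\right)^{2} = 2 \left(\sqrt{-3} - 1\right)^{2} = 2 \left(i \sqrt{3} - 1\right)^{2} = 2 \left(-1 + i \sqrt{3}\right)^{2} \approx -4.0 - 6.9282 i$)
$\left(b + Z\right)^{2} = \left(2 \left(1 - i \sqrt{3}\right)^{2} + 108\right)^{2} = \left(108 + 2 \left(1 - i \sqrt{3}\right)^{2}\right)^{2}$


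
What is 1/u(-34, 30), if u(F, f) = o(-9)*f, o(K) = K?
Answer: -1/270 ≈ -0.0037037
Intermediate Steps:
u(F, f) = -9*f
1/u(-34, 30) = 1/(-9*30) = 1/(-270) = -1/270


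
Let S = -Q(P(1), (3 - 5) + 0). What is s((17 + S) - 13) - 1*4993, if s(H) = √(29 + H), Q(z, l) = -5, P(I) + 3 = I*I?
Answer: -4993 + √38 ≈ -4986.8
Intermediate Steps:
P(I) = -3 + I² (P(I) = -3 + I*I = -3 + I²)
S = 5 (S = -1*(-5) = 5)
s((17 + S) - 13) - 1*4993 = √(29 + ((17 + 5) - 13)) - 1*4993 = √(29 + (22 - 13)) - 4993 = √(29 + 9) - 4993 = √38 - 4993 = -4993 + √38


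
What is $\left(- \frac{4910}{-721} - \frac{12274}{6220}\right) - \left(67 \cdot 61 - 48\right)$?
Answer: $- \frac{9045844767}{2242310} \approx -4034.2$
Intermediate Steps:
$\left(- \frac{4910}{-721} - \frac{12274}{6220}\right) - \left(67 \cdot 61 - 48\right) = \left(\left(-4910\right) \left(- \frac{1}{721}\right) - \frac{6137}{3110}\right) - \left(4087 - 48\right) = \left(\frac{4910}{721} - \frac{6137}{3110}\right) - 4039 = \frac{10845323}{2242310} - 4039 = - \frac{9045844767}{2242310}$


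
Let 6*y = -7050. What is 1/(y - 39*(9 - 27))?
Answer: -1/473 ≈ -0.0021142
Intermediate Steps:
y = -1175 (y = (1/6)*(-7050) = -1175)
1/(y - 39*(9 - 27)) = 1/(-1175 - 39*(9 - 27)) = 1/(-1175 - 39*(-18)) = 1/(-1175 + 702) = 1/(-473) = -1/473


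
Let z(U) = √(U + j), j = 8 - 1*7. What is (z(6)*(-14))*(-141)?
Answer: 1974*√7 ≈ 5222.7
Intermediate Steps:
j = 1 (j = 8 - 7 = 1)
z(U) = √(1 + U) (z(U) = √(U + 1) = √(1 + U))
(z(6)*(-14))*(-141) = (√(1 + 6)*(-14))*(-141) = (√7*(-14))*(-141) = -14*√7*(-141) = 1974*√7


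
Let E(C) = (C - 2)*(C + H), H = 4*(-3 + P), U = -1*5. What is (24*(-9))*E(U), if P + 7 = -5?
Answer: -98280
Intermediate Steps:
P = -12 (P = -7 - 5 = -12)
U = -5
H = -60 (H = 4*(-3 - 12) = 4*(-15) = -60)
E(C) = (-60 + C)*(-2 + C) (E(C) = (C - 2)*(C - 60) = (-2 + C)*(-60 + C) = (-60 + C)*(-2 + C))
(24*(-9))*E(U) = (24*(-9))*(120 + (-5)² - 62*(-5)) = -216*(120 + 25 + 310) = -216*455 = -98280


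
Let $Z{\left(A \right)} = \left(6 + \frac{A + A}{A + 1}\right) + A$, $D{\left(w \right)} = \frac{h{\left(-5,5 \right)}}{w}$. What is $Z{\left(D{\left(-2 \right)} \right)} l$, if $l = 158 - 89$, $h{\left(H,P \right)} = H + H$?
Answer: $874$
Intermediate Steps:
$h{\left(H,P \right)} = 2 H$
$D{\left(w \right)} = - \frac{10}{w}$ ($D{\left(w \right)} = \frac{2 \left(-5\right)}{w} = - \frac{10}{w}$)
$l = 69$ ($l = 158 - 89 = 69$)
$Z{\left(A \right)} = 6 + A + \frac{2 A}{1 + A}$ ($Z{\left(A \right)} = \left(6 + \frac{2 A}{1 + A}\right) + A = 6 + A + \frac{2 A}{1 + A}$)
$Z{\left(D{\left(-2 \right)} \right)} l = \frac{6 + \left(- \frac{10}{-2}\right)^{2} + 9 \left(- \frac{10}{-2}\right)}{1 - \frac{10}{-2}} \cdot 69 = \frac{6 + \left(\left(-10\right) \left(- \frac{1}{2}\right)\right)^{2} + 9 \left(\left(-10\right) \left(- \frac{1}{2}\right)\right)}{1 - -5} \cdot 69 = \frac{6 + 5^{2} + 9 \cdot 5}{1 + 5} \cdot 69 = \frac{6 + 25 + 45}{6} \cdot 69 = \frac{1}{6} \cdot 76 \cdot 69 = \frac{38}{3} \cdot 69 = 874$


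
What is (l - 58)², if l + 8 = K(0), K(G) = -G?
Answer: 4356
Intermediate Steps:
l = -8 (l = -8 - 1*0 = -8 + 0 = -8)
(l - 58)² = (-8 - 58)² = (-66)² = 4356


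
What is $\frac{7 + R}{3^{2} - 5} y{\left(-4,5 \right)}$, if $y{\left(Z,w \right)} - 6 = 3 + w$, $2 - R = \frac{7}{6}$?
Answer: $\frac{329}{12} \approx 27.417$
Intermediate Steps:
$R = \frac{5}{6}$ ($R = 2 - \frac{7}{6} = \frac{5}{6} \approx 0.83333$)
$y{\left(Z,w \right)} = 9 + w$ ($y{\left(Z,w \right)} = 6 + \left(3 + w\right) = 9 + w$)
$\frac{7 + R}{3^{2} - 5} y{\left(-4,5 \right)} = \frac{7 + \frac{5}{6}}{3^{2} - 5} \left(9 + 5\right) = \frac{47}{6 \left(9 - 5\right)} 14 = \frac{47}{6 \cdot 4} \cdot 14 = \frac{47}{6} \cdot \frac{1}{4} \cdot 14 = \frac{47}{24} \cdot 14 = \frac{329}{12}$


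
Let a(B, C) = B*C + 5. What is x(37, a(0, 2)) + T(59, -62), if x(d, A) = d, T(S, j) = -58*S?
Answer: -3385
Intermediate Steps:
a(B, C) = 5 + B*C
x(37, a(0, 2)) + T(59, -62) = 37 - 58*59 = 37 - 3422 = -3385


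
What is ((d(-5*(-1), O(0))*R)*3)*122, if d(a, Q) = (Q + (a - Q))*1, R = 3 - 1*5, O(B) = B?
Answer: -3660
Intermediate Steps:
R = -2 (R = 3 - 5 = -2)
d(a, Q) = a (d(a, Q) = a*1 = a)
((d(-5*(-1), O(0))*R)*3)*122 = ((-5*(-1)*(-2))*3)*122 = ((5*(-2))*3)*122 = -10*3*122 = -30*122 = -3660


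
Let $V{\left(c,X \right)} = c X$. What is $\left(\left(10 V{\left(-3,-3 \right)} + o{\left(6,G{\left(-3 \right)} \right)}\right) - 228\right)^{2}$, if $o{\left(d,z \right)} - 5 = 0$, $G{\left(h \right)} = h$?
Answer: $17689$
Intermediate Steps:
$o{\left(d,z \right)} = 5$ ($o{\left(d,z \right)} = 5 + 0 = 5$)
$V{\left(c,X \right)} = X c$
$\left(\left(10 V{\left(-3,-3 \right)} + o{\left(6,G{\left(-3 \right)} \right)}\right) - 228\right)^{2} = \left(\left(10 \left(\left(-3\right) \left(-3\right)\right) + 5\right) - 228\right)^{2} = \left(\left(10 \cdot 9 + 5\right) - 228\right)^{2} = \left(\left(90 + 5\right) - 228\right)^{2} = \left(95 - 228\right)^{2} = \left(-133\right)^{2} = 17689$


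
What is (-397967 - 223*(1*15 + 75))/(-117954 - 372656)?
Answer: 418037/490610 ≈ 0.85208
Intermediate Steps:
(-397967 - 223*(1*15 + 75))/(-117954 - 372656) = (-397967 - 223*(15 + 75))/(-490610) = (-397967 - 223*90)*(-1/490610) = (-397967 - 20070)*(-1/490610) = -418037*(-1/490610) = 418037/490610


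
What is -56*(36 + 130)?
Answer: -9296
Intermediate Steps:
-56*(36 + 130) = -56*166 = -9296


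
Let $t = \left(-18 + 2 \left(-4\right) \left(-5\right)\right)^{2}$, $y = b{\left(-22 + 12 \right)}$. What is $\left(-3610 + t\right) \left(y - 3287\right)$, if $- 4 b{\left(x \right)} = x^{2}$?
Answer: $10353312$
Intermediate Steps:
$b{\left(x \right)} = - \frac{x^{2}}{4}$
$y = -25$ ($y = - \frac{\left(-22 + 12\right)^{2}}{4} = - \frac{\left(-10\right)^{2}}{4} = \left(- \frac{1}{4}\right) 100 = -25$)
$t = 484$ ($t = \left(-18 - -40\right)^{2} = \left(-18 + 40\right)^{2} = 22^{2} = 484$)
$\left(-3610 + t\right) \left(y - 3287\right) = \left(-3610 + 484\right) \left(-25 - 3287\right) = \left(-3126\right) \left(-3312\right) = 10353312$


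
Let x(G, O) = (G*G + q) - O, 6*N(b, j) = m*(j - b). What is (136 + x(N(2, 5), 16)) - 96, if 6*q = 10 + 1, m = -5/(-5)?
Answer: 313/12 ≈ 26.083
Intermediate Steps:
m = 1 (m = -5*(-⅕) = 1)
q = 11/6 (q = (10 + 1)/6 = (⅙)*11 = 11/6 ≈ 1.8333)
N(b, j) = -b/6 + j/6 (N(b, j) = (1*(j - b))/6 = (j - b)/6 = -b/6 + j/6)
x(G, O) = 11/6 + G² - O (x(G, O) = (G*G + 11/6) - O = (G² + 11/6) - O = (11/6 + G²) - O = 11/6 + G² - O)
(136 + x(N(2, 5), 16)) - 96 = (136 + (11/6 + (-⅙*2 + (⅙)*5)² - 1*16)) - 96 = (136 + (11/6 + (-⅓ + ⅚)² - 16)) - 96 = (136 + (11/6 + (½)² - 16)) - 96 = (136 + (11/6 + ¼ - 16)) - 96 = (136 - 167/12) - 96 = 1465/12 - 96 = 313/12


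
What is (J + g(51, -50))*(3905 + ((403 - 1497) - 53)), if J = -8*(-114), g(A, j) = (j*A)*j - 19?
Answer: 354107894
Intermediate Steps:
g(A, j) = -19 + A*j² (g(A, j) = (A*j)*j - 19 = A*j² - 19 = -19 + A*j²)
J = 912
(J + g(51, -50))*(3905 + ((403 - 1497) - 53)) = (912 + (-19 + 51*(-50)²))*(3905 + ((403 - 1497) - 53)) = (912 + (-19 + 51*2500))*(3905 + (-1094 - 53)) = (912 + (-19 + 127500))*(3905 - 1147) = (912 + 127481)*2758 = 128393*2758 = 354107894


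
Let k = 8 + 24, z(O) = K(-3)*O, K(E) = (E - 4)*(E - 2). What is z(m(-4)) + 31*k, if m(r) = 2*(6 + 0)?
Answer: 1412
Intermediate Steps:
K(E) = (-4 + E)*(-2 + E)
m(r) = 12 (m(r) = 2*6 = 12)
z(O) = 35*O (z(O) = (8 + (-3)² - 6*(-3))*O = (8 + 9 + 18)*O = 35*O)
k = 32
z(m(-4)) + 31*k = 35*12 + 31*32 = 420 + 992 = 1412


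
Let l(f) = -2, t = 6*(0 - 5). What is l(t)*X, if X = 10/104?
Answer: -5/26 ≈ -0.19231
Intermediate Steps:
t = -30 (t = 6*(-5) = -30)
X = 5/52 (X = 10*(1/104) = 5/52 ≈ 0.096154)
l(t)*X = -2*5/52 = -5/26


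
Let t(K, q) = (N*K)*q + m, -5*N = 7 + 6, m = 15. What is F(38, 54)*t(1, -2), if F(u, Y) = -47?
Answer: -4747/5 ≈ -949.40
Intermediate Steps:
N = -13/5 (N = -(7 + 6)/5 = -⅕*13 = -13/5 ≈ -2.6000)
t(K, q) = 15 - 13*K*q/5 (t(K, q) = (-13*K/5)*q + 15 = -13*K*q/5 + 15 = 15 - 13*K*q/5)
F(38, 54)*t(1, -2) = -47*(15 - 13/5*1*(-2)) = -47*(15 + 26/5) = -47*101/5 = -4747/5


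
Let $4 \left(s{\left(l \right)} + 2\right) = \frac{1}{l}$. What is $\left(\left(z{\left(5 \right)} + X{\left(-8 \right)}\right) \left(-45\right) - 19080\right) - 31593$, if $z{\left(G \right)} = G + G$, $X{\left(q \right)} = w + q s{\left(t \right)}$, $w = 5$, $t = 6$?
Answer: $-52053$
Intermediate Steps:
$s{\left(l \right)} = -2 + \frac{1}{4 l}$
$X{\left(q \right)} = 5 - \frac{47 q}{24}$ ($X{\left(q \right)} = 5 + q \left(-2 + \frac{1}{4 \cdot 6}\right) = 5 + q \left(-2 + \frac{1}{4} \cdot \frac{1}{6}\right) = 5 + q \left(-2 + \frac{1}{24}\right) = 5 + q \left(- \frac{47}{24}\right) = 5 - \frac{47 q}{24}$)
$z{\left(G \right)} = 2 G$
$\left(\left(z{\left(5 \right)} + X{\left(-8 \right)}\right) \left(-45\right) - 19080\right) - 31593 = \left(\left(2 \cdot 5 + \left(5 - - \frac{47}{3}\right)\right) \left(-45\right) - 19080\right) - 31593 = \left(\left(10 + \left(5 + \frac{47}{3}\right)\right) \left(-45\right) - 19080\right) - 31593 = \left(\left(10 + \frac{62}{3}\right) \left(-45\right) - 19080\right) - 31593 = \left(\frac{92}{3} \left(-45\right) - 19080\right) - 31593 = \left(-1380 - 19080\right) - 31593 = -20460 - 31593 = -52053$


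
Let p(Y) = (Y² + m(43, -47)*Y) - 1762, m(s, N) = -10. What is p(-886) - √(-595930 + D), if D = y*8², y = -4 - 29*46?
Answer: 792094 - I*√681562 ≈ 7.9209e+5 - 825.57*I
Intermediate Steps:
y = -1338 (y = -4 - 1334 = -1338)
p(Y) = -1762 + Y² - 10*Y (p(Y) = (Y² - 10*Y) - 1762 = -1762 + Y² - 10*Y)
D = -85632 (D = -1338*8² = -1338*64 = -85632)
p(-886) - √(-595930 + D) = (-1762 + (-886)² - 10*(-886)) - √(-595930 - 85632) = (-1762 + 784996 + 8860) - √(-681562) = 792094 - I*√681562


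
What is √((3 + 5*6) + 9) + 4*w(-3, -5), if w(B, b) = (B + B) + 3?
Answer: -12 + √42 ≈ -5.5193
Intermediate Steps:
w(B, b) = 3 + 2*B (w(B, b) = 2*B + 3 = 3 + 2*B)
√((3 + 5*6) + 9) + 4*w(-3, -5) = √((3 + 5*6) + 9) + 4*(3 + 2*(-3)) = √((3 + 30) + 9) + 4*(3 - 6) = √(33 + 9) + 4*(-3) = √42 - 12 = -12 + √42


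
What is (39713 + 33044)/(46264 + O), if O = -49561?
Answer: -72757/3297 ≈ -22.068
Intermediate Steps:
(39713 + 33044)/(46264 + O) = (39713 + 33044)/(46264 - 49561) = 72757/(-3297) = 72757*(-1/3297) = -72757/3297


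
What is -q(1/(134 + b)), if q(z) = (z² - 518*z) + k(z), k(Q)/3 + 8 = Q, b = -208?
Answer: 93313/5476 ≈ 17.040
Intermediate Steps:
k(Q) = -24 + 3*Q
q(z) = -24 + z² - 515*z (q(z) = (z² - 518*z) + (-24 + 3*z) = -24 + z² - 515*z)
-q(1/(134 + b)) = -(-24 + (1/(134 - 208))² - 515/(134 - 208)) = -(-24 + (1/(-74))² - 515/(-74)) = -(-24 + (-1/74)² - 515*(-1/74)) = -(-24 + 1/5476 + 515/74) = -1*(-93313/5476) = 93313/5476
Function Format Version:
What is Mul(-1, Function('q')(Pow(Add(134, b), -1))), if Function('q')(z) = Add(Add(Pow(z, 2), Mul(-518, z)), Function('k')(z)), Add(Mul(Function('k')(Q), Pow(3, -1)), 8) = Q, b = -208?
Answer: Rational(93313, 5476) ≈ 17.040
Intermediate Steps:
Function('k')(Q) = Add(-24, Mul(3, Q))
Function('q')(z) = Add(-24, Pow(z, 2), Mul(-515, z)) (Function('q')(z) = Add(Add(Pow(z, 2), Mul(-518, z)), Add(-24, Mul(3, z))) = Add(-24, Pow(z, 2), Mul(-515, z)))
Mul(-1, Function('q')(Pow(Add(134, b), -1))) = Mul(-1, Add(-24, Pow(Pow(Add(134, -208), -1), 2), Mul(-515, Pow(Add(134, -208), -1)))) = Mul(-1, Add(-24, Pow(Pow(-74, -1), 2), Mul(-515, Pow(-74, -1)))) = Mul(-1, Add(-24, Pow(Rational(-1, 74), 2), Mul(-515, Rational(-1, 74)))) = Mul(-1, Add(-24, Rational(1, 5476), Rational(515, 74))) = Mul(-1, Rational(-93313, 5476)) = Rational(93313, 5476)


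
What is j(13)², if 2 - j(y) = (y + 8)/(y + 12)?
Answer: 841/625 ≈ 1.3456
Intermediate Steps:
j(y) = 2 - (8 + y)/(12 + y) (j(y) = 2 - (y + 8)/(y + 12) = 2 - (8 + y)/(12 + y))
j(13)² = ((16 + 13)/(12 + 13))² = (29/25)² = 841/625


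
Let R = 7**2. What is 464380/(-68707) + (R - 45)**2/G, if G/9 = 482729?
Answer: -2017526137868/298501752627 ≈ -6.7588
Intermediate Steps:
G = 4344561 (G = 9*482729 = 4344561)
R = 49
464380/(-68707) + (R - 45)**2/G = 464380/(-68707) + (49 - 45)**2/4344561 = 464380*(-1/68707) + 4**2*(1/4344561) = -464380/68707 + 16*(1/4344561) = -464380/68707 + 16/4344561 = -2017526137868/298501752627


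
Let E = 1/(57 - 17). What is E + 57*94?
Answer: 214321/40 ≈ 5358.0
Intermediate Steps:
E = 1/40 ≈ 0.025000
E + 57*94 = 1/40 + 57*94 = 1/40 + 5358 = 214321/40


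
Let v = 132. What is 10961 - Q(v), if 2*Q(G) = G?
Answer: 10895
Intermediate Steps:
Q(G) = G/2
10961 - Q(v) = 10961 - 132/2 = 10961 - 1*66 = 10961 - 66 = 10895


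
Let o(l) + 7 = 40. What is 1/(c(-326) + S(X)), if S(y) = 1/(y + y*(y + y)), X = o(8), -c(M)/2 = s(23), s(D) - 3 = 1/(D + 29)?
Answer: -57486/347101 ≈ -0.16562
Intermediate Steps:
o(l) = 33 (o(l) = -7 + 40 = 33)
s(D) = 3 + 1/(29 + D) (s(D) = 3 + 1/(D + 29) = 3 + 1/(29 + D))
c(M) = -157/26 (c(M) = -2*(88 + 3*23)/(29 + 23) = -2*(88 + 69)/52 = -157/26)
X = 33
S(y) = 1/(y + 2*y**2) (S(y) = 1/(y + y*(2*y)) = 1/(y + 2*y**2))
1/(c(-326) + S(X)) = 1/(-157/26 + 1/(33*(1 + 2*33))) = 1/(-157/26 + 1/(33*(1 + 66))) = 1/(-157/26 + (1/33)/67) = 1/(-157/26 + (1/33)*(1/67)) = 1/(-157/26 + 1/2211) = 1/(-347101/57486) = -57486/347101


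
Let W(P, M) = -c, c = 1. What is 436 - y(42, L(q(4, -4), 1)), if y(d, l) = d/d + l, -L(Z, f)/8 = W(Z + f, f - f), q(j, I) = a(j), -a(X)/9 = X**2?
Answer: 427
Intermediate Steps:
a(X) = -9*X**2
q(j, I) = -9*j**2
W(P, M) = -1 (W(P, M) = -1*1 = -1)
L(Z, f) = 8 (L(Z, f) = -8*(-1) = 8)
y(d, l) = 1 + l
436 - y(42, L(q(4, -4), 1)) = 436 - (1 + 8) = 436 - 1*9 = 436 - 9 = 427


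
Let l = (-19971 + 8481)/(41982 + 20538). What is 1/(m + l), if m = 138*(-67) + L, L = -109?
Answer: -2084/19496203 ≈ -0.00010689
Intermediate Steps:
l = -383/2084 (l = -11490/62520 = -11490*1/62520 = -383/2084 ≈ -0.18378)
m = -9355 (m = 138*(-67) - 109 = -9246 - 109 = -9355)
1/(m + l) = 1/(-9355 - 383/2084) = 1/(-19496203/2084) = -2084/19496203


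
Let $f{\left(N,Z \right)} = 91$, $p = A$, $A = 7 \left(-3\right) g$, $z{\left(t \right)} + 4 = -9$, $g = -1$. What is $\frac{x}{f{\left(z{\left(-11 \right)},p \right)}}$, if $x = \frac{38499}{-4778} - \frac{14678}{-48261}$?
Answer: $- \frac{1787868755}{20983786278} \approx -0.085202$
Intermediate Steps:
$z{\left(t \right)} = -13$ ($z{\left(t \right)} = -4 - 9 = -13$)
$A = 21$ ($A = 7 \left(-3\right) \left(-1\right) = \left(-21\right) \left(-1\right) = 21$)
$p = 21$
$x = - \frac{1787868755}{230591058}$ ($x = 38499 \left(- \frac{1}{4778}\right) - - \frac{14678}{48261} = - \frac{38499}{4778} + \frac{14678}{48261} = - \frac{1787868755}{230591058} \approx -7.7534$)
$\frac{x}{f{\left(z{\left(-11 \right)},p \right)}} = - \frac{1787868755}{230591058 \cdot 91} = \left(- \frac{1787868755}{230591058}\right) \frac{1}{91} = - \frac{1787868755}{20983786278}$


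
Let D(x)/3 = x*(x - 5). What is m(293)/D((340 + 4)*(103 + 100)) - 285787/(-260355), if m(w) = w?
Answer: 81973111520669/74678376065160 ≈ 1.0977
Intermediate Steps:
D(x) = 3*x*(-5 + x) (D(x) = 3*(x*(x - 5)) = 3*(x*(-5 + x)) = 3*x*(-5 + x))
m(293)/D((340 + 4)*(103 + 100)) - 285787/(-260355) = 293/((3*((340 + 4)*(103 + 100))*(-5 + (340 + 4)*(103 + 100)))) - 285787/(-260355) = 293/((3*(344*203)*(-5 + 344*203))) - 285787*(-1/260355) = 293/((3*69832*(-5 + 69832))) + 16811/15315 = 293/((3*69832*69827)) + 16811/15315 = 293/14628477192 + 16811/15315 = 81973111520669/74678376065160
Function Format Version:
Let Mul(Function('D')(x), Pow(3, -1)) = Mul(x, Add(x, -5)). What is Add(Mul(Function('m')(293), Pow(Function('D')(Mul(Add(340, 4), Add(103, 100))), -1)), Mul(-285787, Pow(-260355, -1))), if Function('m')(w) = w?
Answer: Rational(81973111520669, 74678376065160) ≈ 1.0977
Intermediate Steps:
Function('D')(x) = Mul(3, x, Add(-5, x)) (Function('D')(x) = Mul(3, Mul(x, Add(x, -5))) = Mul(3, Mul(x, Add(-5, x))) = Mul(3, x, Add(-5, x)))
Add(Mul(Function('m')(293), Pow(Function('D')(Mul(Add(340, 4), Add(103, 100))), -1)), Mul(-285787, Pow(-260355, -1))) = Add(Mul(293, Pow(Mul(3, Mul(Add(340, 4), Add(103, 100)), Add(-5, Mul(Add(340, 4), Add(103, 100)))), -1)), Mul(-285787, Pow(-260355, -1))) = Add(Mul(293, Pow(Mul(3, Mul(344, 203), Add(-5, Mul(344, 203))), -1)), Mul(-285787, Rational(-1, 260355))) = Add(Mul(293, Pow(Mul(3, 69832, Add(-5, 69832)), -1)), Rational(16811, 15315)) = Add(Mul(293, Pow(Mul(3, 69832, 69827), -1)), Rational(16811, 15315)) = Add(Mul(293, Pow(14628477192, -1)), Rational(16811, 15315)) = Add(Mul(293, Rational(1, 14628477192)), Rational(16811, 15315)) = Add(Rational(293, 14628477192), Rational(16811, 15315)) = Rational(81973111520669, 74678376065160)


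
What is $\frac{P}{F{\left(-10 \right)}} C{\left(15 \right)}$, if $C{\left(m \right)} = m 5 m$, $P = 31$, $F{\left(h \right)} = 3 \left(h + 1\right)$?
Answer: $- \frac{3875}{3} \approx -1291.7$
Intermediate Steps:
$F{\left(h \right)} = 3 + 3 h$ ($F{\left(h \right)} = 3 \left(1 + h\right) = 3 + 3 h$)
$C{\left(m \right)} = 5 m^{2}$ ($C{\left(m \right)} = 5 m m = 5 m^{2}$)
$\frac{P}{F{\left(-10 \right)}} C{\left(15 \right)} = \frac{31}{3 + 3 \left(-10\right)} 5 \cdot 15^{2} = \frac{31}{3 - 30} \cdot 5 \cdot 225 = \frac{31}{-27} \cdot 1125 = 31 \left(- \frac{1}{27}\right) 1125 = \left(- \frac{31}{27}\right) 1125 = - \frac{3875}{3}$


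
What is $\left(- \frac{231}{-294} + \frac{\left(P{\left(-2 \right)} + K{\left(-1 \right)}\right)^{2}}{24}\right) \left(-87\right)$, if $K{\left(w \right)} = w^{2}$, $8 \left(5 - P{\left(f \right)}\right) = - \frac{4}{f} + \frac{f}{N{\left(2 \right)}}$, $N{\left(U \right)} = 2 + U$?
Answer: $- \frac{2735715}{14336} \approx -190.83$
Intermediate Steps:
$P{\left(f \right)} = 5 + \frac{1}{2 f} - \frac{f}{32}$ ($P{\left(f \right)} = 5 - \frac{- \frac{4}{f} + \frac{f}{2 + 2}}{8} = 5 - \frac{- \frac{4}{f} + \frac{f}{4}}{8} = 5 - \left(- \frac{1}{2 f} + \frac{f}{32}\right) = 5 + \frac{1}{2 f} - \frac{f}{32}$)
$\left(- \frac{231}{-294} + \frac{\left(P{\left(-2 \right)} + K{\left(-1 \right)}\right)^{2}}{24}\right) \left(-87\right) = \left(- \frac{231}{-294} + \frac{\left(\frac{16 - 2 \left(160 - -2\right)}{32 \left(-2\right)} + \left(-1\right)^{2}\right)^{2}}{24}\right) \left(-87\right) = \left(\left(-231\right) \left(- \frac{1}{294}\right) + \left(\frac{1}{32} \left(- \frac{1}{2}\right) \left(16 - 2 \left(160 + 2\right)\right) + 1\right)^{2} \cdot \frac{1}{24}\right) \left(-87\right) = \left(\frac{11}{14} + \left(\frac{1}{32} \left(- \frac{1}{2}\right) \left(16 - 324\right) + 1\right)^{2} \cdot \frac{1}{24}\right) \left(-87\right) = \left(\frac{11}{14} + \left(\frac{1}{32} \left(- \frac{1}{2}\right) \left(-308\right) + 1\right)^{2} \cdot \frac{1}{24}\right) \left(-87\right) = \left(\frac{11}{14} + \left(\frac{77}{16} + 1\right)^{2} \cdot \frac{1}{24}\right) \left(-87\right) = \left(\frac{11}{14} + \left(\frac{93}{16}\right)^{2} \cdot \frac{1}{24}\right) \left(-87\right) = \left(\frac{11}{14} + \frac{8649}{256} \cdot \frac{1}{24}\right) \left(-87\right) = \left(\frac{11}{14} + \frac{2883}{2048}\right) \left(-87\right) = \frac{31445}{14336} \left(-87\right) = - \frac{2735715}{14336}$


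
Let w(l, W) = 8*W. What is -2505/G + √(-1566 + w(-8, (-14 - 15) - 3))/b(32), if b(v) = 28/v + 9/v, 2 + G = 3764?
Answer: -835/1254 + 32*I*√1822/37 ≈ -0.66587 + 36.917*I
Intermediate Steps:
G = 3762 (G = -2 + 3764 = 3762)
b(v) = 37/v
-2505/G + √(-1566 + w(-8, (-14 - 15) - 3))/b(32) = -2505/3762 + √(-1566 + 8*((-14 - 15) - 3))/((37/32)) = -2505*1/3762 + √(-1566 + 8*(-29 - 3))/((37*(1/32))) = -835/1254 + √(-1566 + 8*(-32))/(37/32) = -835/1254 + √(-1566 - 256)*(32/37) = -835/1254 + √(-1822)*(32/37) = -835/1254 + (I*√1822)*(32/37) = -835/1254 + 32*I*√1822/37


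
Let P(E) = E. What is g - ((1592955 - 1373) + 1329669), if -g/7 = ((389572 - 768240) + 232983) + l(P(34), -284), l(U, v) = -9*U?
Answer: -1899314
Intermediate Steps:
g = 1021937 (g = -7*(((389572 - 768240) + 232983) - 9*34) = -7*((-378668 + 232983) - 306) = -7*(-145685 - 306) = -7*(-145991) = 1021937)
g - ((1592955 - 1373) + 1329669) = 1021937 - ((1592955 - 1373) + 1329669) = 1021937 - (1591582 + 1329669) = 1021937 - 1*2921251 = 1021937 - 2921251 = -1899314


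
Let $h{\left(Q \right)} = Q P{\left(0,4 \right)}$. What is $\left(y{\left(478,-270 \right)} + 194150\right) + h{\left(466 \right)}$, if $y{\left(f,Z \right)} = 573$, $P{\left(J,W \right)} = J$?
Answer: $194723$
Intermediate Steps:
$h{\left(Q \right)} = 0$ ($h{\left(Q \right)} = Q 0 = 0$)
$\left(y{\left(478,-270 \right)} + 194150\right) + h{\left(466 \right)} = \left(573 + 194150\right) + 0 = 194723 + 0 = 194723$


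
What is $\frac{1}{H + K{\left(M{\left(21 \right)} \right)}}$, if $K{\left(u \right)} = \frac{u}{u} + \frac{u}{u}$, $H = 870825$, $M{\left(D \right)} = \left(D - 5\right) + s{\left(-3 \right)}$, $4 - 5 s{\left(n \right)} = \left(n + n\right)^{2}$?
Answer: $\frac{1}{870827} \approx 1.1483 \cdot 10^{-6}$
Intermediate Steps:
$s{\left(n \right)} = \frac{4}{5} - \frac{4 n^{2}}{5}$ ($s{\left(n \right)} = \frac{4}{5} - \frac{\left(n + n\right)^{2}}{5} = \frac{4}{5} - \frac{\left(2 n\right)^{2}}{5} = \frac{4}{5} - \frac{4 n^{2}}{5}$)
$M{\left(D \right)} = - \frac{57}{5} + D$ ($M{\left(D \right)} = \left(D - 5\right) + \left(\frac{4}{5} - \frac{4 \left(-3\right)^{2}}{5}\right) = \left(-5 + D\right) + \left(\frac{4}{5} - \frac{36}{5}\right) = \left(-5 + D\right) - \frac{32}{5} = - \frac{57}{5} + D$)
$K{\left(u \right)} = 2$ ($K{\left(u \right)} = 1 + 1 = 2$)
$\frac{1}{H + K{\left(M{\left(21 \right)} \right)}} = \frac{1}{870825 + 2} = \frac{1}{870827}$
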